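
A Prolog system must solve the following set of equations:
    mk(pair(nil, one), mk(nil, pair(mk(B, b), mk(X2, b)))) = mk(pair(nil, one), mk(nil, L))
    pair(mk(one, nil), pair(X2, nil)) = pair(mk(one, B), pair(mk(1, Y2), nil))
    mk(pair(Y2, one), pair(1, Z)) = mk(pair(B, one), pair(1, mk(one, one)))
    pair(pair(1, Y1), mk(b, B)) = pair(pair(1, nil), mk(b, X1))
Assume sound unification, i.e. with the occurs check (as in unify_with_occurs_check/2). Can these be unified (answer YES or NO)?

YES

Decompose mk/2: pair(nil, one) = pair(nil, one),  mk(nil, pair(mk(B, b), mk(X2, b))) = mk(nil, L).
Delete trivial equation pair(nil, one) = pair(nil, one).
Decompose mk/2: nil = nil,  pair(mk(B, b), mk(X2, b)) = L.
Delete trivial equation nil = nil.
Bind L := pair(mk(B, b), mk(X2, b)); no other remaining equation mentions L.
Decompose pair/2: mk(one, nil) = mk(one, B),  pair(X2, nil) = pair(mk(1, Y2), nil).
Decompose mk/2: one = one,  nil = B.
Delete trivial equation one = one.
Bind B := nil; substituting into the 2 remaining equations that mention B gives: mk(pair(Y2, one), pair(1, Z)) = mk(pair(nil, one), pair(1, mk(one, one))),  pair(pair(1, Y1), mk(b, nil)) = pair(pair(1, nil), mk(b, X1)). Substituting into the earlier binding gives L := pair(mk(nil, b), mk(X2, b)).
Decompose pair/2: X2 = mk(1, Y2),  nil = nil.
Bind X2 := mk(1, Y2); no other remaining equation mentions X2. Substituting into the earlier binding gives L := pair(mk(nil, b), mk(mk(1, Y2), b)).
Delete trivial equation nil = nil.
Decompose mk/2: pair(Y2, one) = pair(nil, one),  pair(1, Z) = pair(1, mk(one, one)).
Decompose pair/2: Y2 = nil,  one = one.
Bind Y2 := nil; no other remaining equation mentions Y2. Substituting into the earlier bindings gives L := pair(mk(nil, b), mk(mk(1, nil), b)), X2 := mk(1, nil).
Delete trivial equation one = one.
Decompose pair/2: 1 = 1,  Z = mk(one, one).
Delete trivial equation 1 = 1.
Bind Z := mk(one, one); no other remaining equation mentions Z.
Decompose pair/2: pair(1, Y1) = pair(1, nil),  mk(b, nil) = mk(b, X1).
Decompose pair/2: 1 = 1,  Y1 = nil.
Delete trivial equation 1 = 1.
Bind Y1 := nil; no other remaining equation mentions Y1.
Decompose mk/2: b = b,  nil = X1.
Delete trivial equation b = b.
Bind X1 := nil.
No equations remain and no clash or occurs-check failure arose, so a unifier exists.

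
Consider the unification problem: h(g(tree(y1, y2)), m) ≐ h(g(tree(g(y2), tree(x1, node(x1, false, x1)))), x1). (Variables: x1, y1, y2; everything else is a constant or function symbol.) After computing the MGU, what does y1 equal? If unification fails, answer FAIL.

g(tree(m, node(m, false, m)))

Decompose h/2: g(tree(y1, y2)) ≐ g(tree(g(y2), tree(x1, node(x1, false, x1)))),  m ≐ x1.
Decompose g/1: tree(y1, y2) ≐ tree(g(y2), tree(x1, node(x1, false, x1))).
Decompose tree/2: y1 ≐ g(y2),  y2 ≐ tree(x1, node(x1, false, x1)).
Bind y1 := g(y2); no other remaining equation mentions y1.
Bind y2 := tree(x1, node(x1, false, x1)); no other remaining equation mentions y2. Substituting into the earlier binding gives y1 := g(tree(x1, node(x1, false, x1))).
Bind x1 := m. Substituting into the earlier bindings gives y1 := g(tree(m, node(m, false, m))), y2 := tree(m, node(m, false, m)).
MGU = { y1 ↦ g(tree(m, node(m, false, m))), y2 ↦ tree(m, node(m, false, m)), x1 ↦ m }, so y1 ↦ g(tree(m, node(m, false, m))).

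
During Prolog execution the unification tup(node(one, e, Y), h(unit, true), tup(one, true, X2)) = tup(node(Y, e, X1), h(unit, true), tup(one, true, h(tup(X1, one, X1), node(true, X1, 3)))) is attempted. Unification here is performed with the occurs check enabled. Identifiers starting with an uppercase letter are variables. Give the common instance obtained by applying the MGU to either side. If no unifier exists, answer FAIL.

Decompose tup/3: node(one, e, Y) = node(Y, e, X1),  h(unit, true) = h(unit, true),  tup(one, true, X2) = tup(one, true, h(tup(X1, one, X1), node(true, X1, 3))).
Decompose node/3: one = Y,  e = e,  Y = X1.
Bind Y := one; substituting into the one remaining equation that mentions Y gives: one = X1.
Delete trivial equation e = e.
Bind X1 := one; substituting into the one remaining equation that mentions X1 gives: tup(one, true, X2) = tup(one, true, h(tup(one, one, one), node(true, one, 3))).
Delete trivial equation h(unit, true) = h(unit, true).
Decompose tup/3: one = one,  true = true,  X2 = h(tup(one, one, one), node(true, one, 3)).
Delete trivial equation one = one.
Delete trivial equation true = true.
Bind X2 := h(tup(one, one, one), node(true, one, 3)).
Applying the MGU to either side gives tup(node(one, e, one), h(unit, true), tup(one, true, h(tup(one, one, one), node(true, one, 3)))).

tup(node(one, e, one), h(unit, true), tup(one, true, h(tup(one, one, one), node(true, one, 3))))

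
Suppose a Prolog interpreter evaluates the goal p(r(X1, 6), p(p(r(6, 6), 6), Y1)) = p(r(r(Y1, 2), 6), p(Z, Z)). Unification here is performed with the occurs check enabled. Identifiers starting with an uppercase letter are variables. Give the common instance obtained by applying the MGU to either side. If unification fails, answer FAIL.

p(r(r(p(r(6, 6), 6), 2), 6), p(p(r(6, 6), 6), p(r(6, 6), 6)))

Decompose p/2: r(X1, 6) = r(r(Y1, 2), 6),  p(p(r(6, 6), 6), Y1) = p(Z, Z).
Decompose r/2: X1 = r(Y1, 2),  6 = 6.
Bind X1 := r(Y1, 2); no other remaining equation mentions X1.
Delete trivial equation 6 = 6.
Decompose p/2: p(r(6, 6), 6) = Z,  Y1 = Z.
Bind Z := p(r(6, 6), 6); substituting into the remaining equation gives: Y1 = p(r(6, 6), 6).
Bind Y1 := p(r(6, 6), 6). Substituting into the earlier binding gives X1 := r(p(r(6, 6), 6), 2).
Applying the MGU to either side gives p(r(r(p(r(6, 6), 6), 2), 6), p(p(r(6, 6), 6), p(r(6, 6), 6))).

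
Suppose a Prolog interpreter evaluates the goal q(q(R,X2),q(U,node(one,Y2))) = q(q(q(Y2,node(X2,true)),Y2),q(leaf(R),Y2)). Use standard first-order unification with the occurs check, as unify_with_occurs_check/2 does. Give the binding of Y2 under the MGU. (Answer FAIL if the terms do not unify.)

FAIL

Decompose q/2: q(R,X2) = q(q(Y2,node(X2,true)),Y2),  q(U,node(one,Y2)) = q(leaf(R),Y2).
Decompose q/2: R = q(Y2,node(X2,true)),  X2 = Y2.
Bind R := q(Y2,node(X2,true)); substituting into the one remaining equation that mentions R gives: q(U,node(one,Y2)) = q(leaf(q(Y2,node(X2,true))),Y2).
Bind X2 := Y2; substituting into the remaining equation gives: q(U,node(one,Y2)) = q(leaf(q(Y2,node(Y2,true))),Y2). Substituting into the earlier binding gives R := q(Y2,node(Y2,true)).
Decompose q/2: U = leaf(q(Y2,node(Y2,true))),  node(one,Y2) = Y2.
Bind U := leaf(q(Y2,node(Y2,true))); no other remaining equation mentions U.
Occurs check fails: Y2 occurs in node(one,Y2); the equation Y2 = node(one,Y2) has no finite solution.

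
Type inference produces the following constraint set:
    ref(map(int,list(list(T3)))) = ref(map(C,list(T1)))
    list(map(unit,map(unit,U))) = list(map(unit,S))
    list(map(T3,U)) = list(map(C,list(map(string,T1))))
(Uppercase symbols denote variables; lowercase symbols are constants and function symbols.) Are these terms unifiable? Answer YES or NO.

Decompose ref/1: map(int,list(list(T3))) = map(C,list(T1)).
Decompose map/2: int = C,  list(list(T3)) = list(T1).
Bind C := int; substituting into the one remaining equation that mentions C gives: list(map(T3,U)) = list(map(int,list(map(string,T1)))).
Decompose list/1: list(T3) = T1.
Bind T1 := list(T3); substituting into the one remaining equation that mentions T1 gives: list(map(T3,U)) = list(map(int,list(map(string,list(T3))))).
Decompose list/1: map(unit,map(unit,U)) = map(unit,S).
Decompose map/2: unit = unit,  map(unit,U) = S.
Delete trivial equation unit = unit.
Bind S := map(unit,U); no other remaining equation mentions S.
Decompose list/1: map(T3,U) = map(int,list(map(string,list(T3)))).
Decompose map/2: T3 = int,  U = list(map(string,list(T3))).
Bind T3 := int; substituting into the remaining equation gives: U = list(map(string,list(int))). Substituting into the earlier binding gives T1 := list(int).
Bind U := list(map(string,list(int))). Substituting into the earlier binding gives S := map(unit,list(map(string,list(int)))).
No equations remain and no clash or occurs-check failure arose, so a unifier exists.

YES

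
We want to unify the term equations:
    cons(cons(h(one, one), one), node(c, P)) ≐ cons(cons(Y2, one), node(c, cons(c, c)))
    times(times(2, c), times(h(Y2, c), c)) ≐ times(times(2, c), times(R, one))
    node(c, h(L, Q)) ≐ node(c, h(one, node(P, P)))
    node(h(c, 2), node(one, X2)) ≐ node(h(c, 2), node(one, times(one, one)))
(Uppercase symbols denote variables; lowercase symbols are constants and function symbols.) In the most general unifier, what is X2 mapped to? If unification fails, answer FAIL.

Decompose cons/2: cons(h(one, one), one) ≐ cons(Y2, one),  node(c, P) ≐ node(c, cons(c, c)).
Decompose cons/2: h(one, one) ≐ Y2,  one ≐ one.
Bind Y2 := h(one, one); substituting into the one remaining equation that mentions Y2 gives: times(times(2, c), times(h(h(one, one), c), c)) ≐ times(times(2, c), times(R, one)).
Delete trivial equation one ≐ one.
Decompose node/2: c ≐ c,  P ≐ cons(c, c).
Delete trivial equation c ≐ c.
Bind P := cons(c, c); substituting into the one remaining equation that mentions P gives: node(c, h(L, Q)) ≐ node(c, h(one, node(cons(c, c), cons(c, c)))).
Decompose times/2: times(2, c) ≐ times(2, c),  times(h(h(one, one), c), c) ≐ times(R, one).
Delete trivial equation times(2, c) ≐ times(2, c).
Decompose times/2: h(h(one, one), c) ≐ R,  c ≐ one.
Bind R := h(h(one, one), c); no other remaining equation mentions R.
Clash: constants c and one differ; no unifier exists.

FAIL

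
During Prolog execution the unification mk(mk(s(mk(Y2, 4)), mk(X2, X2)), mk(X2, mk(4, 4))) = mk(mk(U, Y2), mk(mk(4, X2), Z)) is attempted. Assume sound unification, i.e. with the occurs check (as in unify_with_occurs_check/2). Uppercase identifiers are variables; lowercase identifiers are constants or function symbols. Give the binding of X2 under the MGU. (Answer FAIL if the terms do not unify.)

FAIL

Decompose mk/2: mk(s(mk(Y2, 4)), mk(X2, X2)) = mk(U, Y2),  mk(X2, mk(4, 4)) = mk(mk(4, X2), Z).
Decompose mk/2: s(mk(Y2, 4)) = U,  mk(X2, X2) = Y2.
Bind U := s(mk(Y2, 4)); no other remaining equation mentions U.
Bind Y2 := mk(X2, X2); no other remaining equation mentions Y2. Substituting into the earlier binding gives U := s(mk(mk(X2, X2), 4)).
Decompose mk/2: X2 = mk(4, X2),  mk(4, 4) = Z.
Occurs check fails: X2 occurs in mk(4, X2); the equation X2 = mk(4, X2) has no finite solution.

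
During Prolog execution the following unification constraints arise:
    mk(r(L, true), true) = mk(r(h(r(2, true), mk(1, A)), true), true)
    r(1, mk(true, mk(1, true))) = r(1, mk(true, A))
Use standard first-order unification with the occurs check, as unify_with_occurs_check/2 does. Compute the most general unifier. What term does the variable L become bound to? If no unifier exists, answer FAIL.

Decompose mk/2: r(L, true) = r(h(r(2, true), mk(1, A)), true),  true = true.
Decompose r/2: L = h(r(2, true), mk(1, A)),  true = true.
Bind L := h(r(2, true), mk(1, A)); no other remaining equation mentions L.
Delete trivial equation true = true.
Delete trivial equation true = true.
Decompose r/2: 1 = 1,  mk(true, mk(1, true)) = mk(true, A).
Delete trivial equation 1 = 1.
Decompose mk/2: true = true,  mk(1, true) = A.
Delete trivial equation true = true.
Bind A := mk(1, true). Substituting into the earlier binding gives L := h(r(2, true), mk(1, mk(1, true))).
MGU = { L ↦ h(r(2, true), mk(1, mk(1, true))), A ↦ mk(1, true) }, so L ↦ h(r(2, true), mk(1, mk(1, true))).

h(r(2, true), mk(1, mk(1, true)))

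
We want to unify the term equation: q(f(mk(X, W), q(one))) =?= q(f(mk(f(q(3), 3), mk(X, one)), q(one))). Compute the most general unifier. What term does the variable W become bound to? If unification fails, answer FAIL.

Decompose q/1: f(mk(X, W), q(one)) =?= f(mk(f(q(3), 3), mk(X, one)), q(one)).
Decompose f/2: mk(X, W) =?= mk(f(q(3), 3), mk(X, one)),  q(one) =?= q(one).
Decompose mk/2: X =?= f(q(3), 3),  W =?= mk(X, one).
Bind X := f(q(3), 3); substituting into the one remaining equation that mentions X gives: W =?= mk(f(q(3), 3), one).
Bind W := mk(f(q(3), 3), one); no other remaining equation mentions W.
Delete trivial equation q(one) =?= q(one).
MGU = { X := f(q(3), 3), W := mk(f(q(3), 3), one) }, so W := mk(f(q(3), 3), one).

mk(f(q(3), 3), one)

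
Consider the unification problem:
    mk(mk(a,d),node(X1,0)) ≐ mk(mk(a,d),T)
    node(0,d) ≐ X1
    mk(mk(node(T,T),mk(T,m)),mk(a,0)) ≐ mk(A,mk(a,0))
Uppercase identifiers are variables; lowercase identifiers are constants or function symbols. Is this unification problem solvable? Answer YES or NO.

Decompose mk/2: mk(a,d) ≐ mk(a,d),  node(X1,0) ≐ T.
Delete trivial equation mk(a,d) ≐ mk(a,d).
Bind T := node(X1,0); substituting into the one remaining equation that mentions T gives: mk(mk(node(node(X1,0),node(X1,0)),mk(node(X1,0),m)),mk(a,0)) ≐ mk(A,mk(a,0)).
Bind X1 := node(0,d); substituting into the remaining equation gives: mk(mk(node(node(node(0,d),0),node(node(0,d),0)),mk(node(node(0,d),0),m)),mk(a,0)) ≐ mk(A,mk(a,0)). Substituting into the earlier binding gives T := node(node(0,d),0).
Decompose mk/2: mk(node(node(node(0,d),0),node(node(0,d),0)),mk(node(node(0,d),0),m)) ≐ A,  mk(a,0) ≐ mk(a,0).
Bind A := mk(node(node(node(0,d),0),node(node(0,d),0)),mk(node(node(0,d),0),m)); no other remaining equation mentions A.
Delete trivial equation mk(a,0) ≐ mk(a,0).
No equations remain and no clash or occurs-check failure arose, so a unifier exists.

YES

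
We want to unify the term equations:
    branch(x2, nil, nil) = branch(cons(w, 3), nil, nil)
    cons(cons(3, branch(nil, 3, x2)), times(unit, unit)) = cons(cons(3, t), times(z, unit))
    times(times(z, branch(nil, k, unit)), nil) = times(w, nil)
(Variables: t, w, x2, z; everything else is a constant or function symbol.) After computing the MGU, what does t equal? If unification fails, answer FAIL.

Decompose branch/3: x2 = cons(w, 3),  nil = nil,  nil = nil.
Bind x2 := cons(w, 3); substituting into the one remaining equation that mentions x2 gives: cons(cons(3, branch(nil, 3, cons(w, 3))), times(unit, unit)) = cons(cons(3, t), times(z, unit)).
Delete trivial equation nil = nil.
Delete trivial equation nil = nil.
Decompose cons/2: cons(3, branch(nil, 3, cons(w, 3))) = cons(3, t),  times(unit, unit) = times(z, unit).
Decompose cons/2: 3 = 3,  branch(nil, 3, cons(w, 3)) = t.
Delete trivial equation 3 = 3.
Bind t := branch(nil, 3, cons(w, 3)); no other remaining equation mentions t.
Decompose times/2: unit = z,  unit = unit.
Bind z := unit; substituting into the one remaining equation that mentions z gives: times(times(unit, branch(nil, k, unit)), nil) = times(w, nil).
Delete trivial equation unit = unit.
Decompose times/2: times(unit, branch(nil, k, unit)) = w,  nil = nil.
Bind w := times(unit, branch(nil, k, unit)); no other remaining equation mentions w. Substituting into the earlier bindings gives x2 := cons(times(unit, branch(nil, k, unit)), 3), t := branch(nil, 3, cons(times(unit, branch(nil, k, unit)), 3)).
Delete trivial equation nil = nil.
MGU = { x2 := cons(times(unit, branch(nil, k, unit)), 3), t := branch(nil, 3, cons(times(unit, branch(nil, k, unit)), 3)), z := unit, w := times(unit, branch(nil, k, unit)) }, so t := branch(nil, 3, cons(times(unit, branch(nil, k, unit)), 3)).

branch(nil, 3, cons(times(unit, branch(nil, k, unit)), 3))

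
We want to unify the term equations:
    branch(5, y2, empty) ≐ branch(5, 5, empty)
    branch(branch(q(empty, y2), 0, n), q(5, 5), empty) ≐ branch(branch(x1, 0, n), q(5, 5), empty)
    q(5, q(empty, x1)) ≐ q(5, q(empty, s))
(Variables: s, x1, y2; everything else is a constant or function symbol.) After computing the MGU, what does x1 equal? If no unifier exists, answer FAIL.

q(empty, 5)

Decompose branch/3: 5 ≐ 5,  y2 ≐ 5,  empty ≐ empty.
Delete trivial equation 5 ≐ 5.
Bind y2 := 5; substituting into the one remaining equation that mentions y2 gives: branch(branch(q(empty, 5), 0, n), q(5, 5), empty) ≐ branch(branch(x1, 0, n), q(5, 5), empty).
Delete trivial equation empty ≐ empty.
Decompose branch/3: branch(q(empty, 5), 0, n) ≐ branch(x1, 0, n),  q(5, 5) ≐ q(5, 5),  empty ≐ empty.
Decompose branch/3: q(empty, 5) ≐ x1,  0 ≐ 0,  n ≐ n.
Bind x1 := q(empty, 5); substituting into the one remaining equation that mentions x1 gives: q(5, q(empty, q(empty, 5))) ≐ q(5, q(empty, s)).
Delete trivial equation 0 ≐ 0.
Delete trivial equation n ≐ n.
Delete trivial equation q(5, 5) ≐ q(5, 5).
Delete trivial equation empty ≐ empty.
Decompose q/2: 5 ≐ 5,  q(empty, q(empty, 5)) ≐ q(empty, s).
Delete trivial equation 5 ≐ 5.
Decompose q/2: empty ≐ empty,  q(empty, 5) ≐ s.
Delete trivial equation empty ≐ empty.
Bind s := q(empty, 5).
MGU = { y2 -> 5, x1 -> q(empty, 5), s -> q(empty, 5) }, so x1 -> q(empty, 5).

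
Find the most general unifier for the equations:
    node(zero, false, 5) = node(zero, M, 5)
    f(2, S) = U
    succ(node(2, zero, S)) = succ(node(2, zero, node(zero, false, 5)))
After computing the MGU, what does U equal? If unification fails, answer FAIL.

f(2, node(zero, false, 5))

Decompose node/3: zero = zero,  false = M,  5 = 5.
Delete trivial equation zero = zero.
Bind M := false; no other remaining equation mentions M.
Delete trivial equation 5 = 5.
Bind U := f(2, S); no other remaining equation mentions U.
Decompose succ/1: node(2, zero, S) = node(2, zero, node(zero, false, 5)).
Decompose node/3: 2 = 2,  zero = zero,  S = node(zero, false, 5).
Delete trivial equation 2 = 2.
Delete trivial equation zero = zero.
Bind S := node(zero, false, 5). Substituting into the earlier binding gives U := f(2, node(zero, false, 5)).
MGU = { M -> false, U -> f(2, node(zero, false, 5)), S -> node(zero, false, 5) }, so U -> f(2, node(zero, false, 5)).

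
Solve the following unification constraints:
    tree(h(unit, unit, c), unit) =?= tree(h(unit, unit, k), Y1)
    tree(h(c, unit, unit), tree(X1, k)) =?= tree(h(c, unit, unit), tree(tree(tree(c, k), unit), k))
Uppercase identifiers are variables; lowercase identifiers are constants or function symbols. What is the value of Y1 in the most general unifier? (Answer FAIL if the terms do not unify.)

Decompose tree/2: h(unit, unit, c) =?= h(unit, unit, k),  unit =?= Y1.
Decompose h/3: unit =?= unit,  unit =?= unit,  c =?= k.
Delete trivial equation unit =?= unit.
Delete trivial equation unit =?= unit.
Clash: constants c and k differ; no unifier exists.

FAIL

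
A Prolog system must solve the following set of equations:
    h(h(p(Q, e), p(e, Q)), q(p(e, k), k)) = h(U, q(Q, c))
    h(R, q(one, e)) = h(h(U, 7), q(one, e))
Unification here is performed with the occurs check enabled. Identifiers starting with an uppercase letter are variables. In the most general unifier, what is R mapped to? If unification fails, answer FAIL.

FAIL

Decompose h/2: h(p(Q, e), p(e, Q)) = U,  q(p(e, k), k) = q(Q, c).
Bind U := h(p(Q, e), p(e, Q)); substituting into the one remaining equation that mentions U gives: h(R, q(one, e)) = h(h(h(p(Q, e), p(e, Q)), 7), q(one, e)).
Decompose q/2: p(e, k) = Q,  k = c.
Bind Q := p(e, k); substituting into the one remaining equation that mentions Q gives: h(R, q(one, e)) = h(h(h(p(p(e, k), e), p(e, p(e, k))), 7), q(one, e)). Substituting into the earlier binding gives U := h(p(p(e, k), e), p(e, p(e, k))).
Clash: constants k and c differ; no unifier exists.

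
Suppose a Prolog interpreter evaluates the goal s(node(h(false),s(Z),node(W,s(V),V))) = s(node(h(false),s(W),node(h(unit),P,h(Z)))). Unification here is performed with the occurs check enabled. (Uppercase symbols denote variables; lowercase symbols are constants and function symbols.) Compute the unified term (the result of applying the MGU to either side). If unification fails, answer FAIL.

Decompose s/1: node(h(false),s(Z),node(W,s(V),V)) = node(h(false),s(W),node(h(unit),P,h(Z))).
Decompose node/3: h(false) = h(false),  s(Z) = s(W),  node(W,s(V),V) = node(h(unit),P,h(Z)).
Delete trivial equation h(false) = h(false).
Decompose s/1: Z = W.
Bind Z := W; substituting into the remaining equation gives: node(W,s(V),V) = node(h(unit),P,h(W)).
Decompose node/3: W = h(unit),  s(V) = P,  V = h(W).
Bind W := h(unit); substituting into the one remaining equation that mentions W gives: V = h(h(unit)). Substituting into the earlier binding gives Z := h(unit).
Bind P := s(V); no other remaining equation mentions P.
Bind V := h(h(unit)). Substituting into the earlier binding gives P := s(h(h(unit))).
Applying the MGU to either side gives s(node(h(false),s(h(unit)),node(h(unit),s(h(h(unit))),h(h(unit))))).

s(node(h(false),s(h(unit)),node(h(unit),s(h(h(unit))),h(h(unit)))))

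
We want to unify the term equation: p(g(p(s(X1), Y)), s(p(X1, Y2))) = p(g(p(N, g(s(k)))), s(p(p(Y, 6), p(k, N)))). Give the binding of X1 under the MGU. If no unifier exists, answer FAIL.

Decompose p/2: g(p(s(X1), Y)) = g(p(N, g(s(k)))),  s(p(X1, Y2)) = s(p(p(Y, 6), p(k, N))).
Decompose g/1: p(s(X1), Y) = p(N, g(s(k))).
Decompose p/2: s(X1) = N,  Y = g(s(k)).
Bind N := s(X1); substituting into the one remaining equation that mentions N gives: s(p(X1, Y2)) = s(p(p(Y, 6), p(k, s(X1)))).
Bind Y := g(s(k)); substituting into the remaining equation gives: s(p(X1, Y2)) = s(p(p(g(s(k)), 6), p(k, s(X1)))).
Decompose s/1: p(X1, Y2) = p(p(g(s(k)), 6), p(k, s(X1))).
Decompose p/2: X1 = p(g(s(k)), 6),  Y2 = p(k, s(X1)).
Bind X1 := p(g(s(k)), 6); substituting into the remaining equation gives: Y2 = p(k, s(p(g(s(k)), 6))). Substituting into the earlier binding gives N := s(p(g(s(k)), 6)).
Bind Y2 := p(k, s(p(g(s(k)), 6))).
MGU = { N -> s(p(g(s(k)), 6)), Y -> g(s(k)), X1 -> p(g(s(k)), 6), Y2 -> p(k, s(p(g(s(k)), 6))) }, so X1 -> p(g(s(k)), 6).

p(g(s(k)), 6)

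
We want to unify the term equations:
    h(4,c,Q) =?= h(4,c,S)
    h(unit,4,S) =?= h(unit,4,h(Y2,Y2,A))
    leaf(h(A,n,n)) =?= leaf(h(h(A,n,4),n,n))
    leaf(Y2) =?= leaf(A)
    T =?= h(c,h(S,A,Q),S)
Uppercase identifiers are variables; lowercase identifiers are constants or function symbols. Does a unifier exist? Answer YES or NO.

Decompose h/3: 4 =?= 4,  c =?= c,  Q =?= S.
Delete trivial equation 4 =?= 4.
Delete trivial equation c =?= c.
Bind Q := S; substituting into the one remaining equation that mentions Q gives: T =?= h(c,h(S,A,S),S).
Decompose h/3: unit =?= unit,  4 =?= 4,  S =?= h(Y2,Y2,A).
Delete trivial equation unit =?= unit.
Delete trivial equation 4 =?= 4.
Bind S := h(Y2,Y2,A); substituting into the one remaining equation that mentions S gives: T =?= h(c,h(h(Y2,Y2,A),A,h(Y2,Y2,A)),h(Y2,Y2,A)). Substituting into the earlier binding gives Q := h(Y2,Y2,A).
Decompose leaf/1: h(A,n,n) =?= h(h(A,n,4),n,n).
Decompose h/3: A =?= h(A,n,4),  n =?= n,  n =?= n.
Occurs check fails: A occurs in h(A,n,4); the equation A =?= h(A,n,4) has no finite solution.

NO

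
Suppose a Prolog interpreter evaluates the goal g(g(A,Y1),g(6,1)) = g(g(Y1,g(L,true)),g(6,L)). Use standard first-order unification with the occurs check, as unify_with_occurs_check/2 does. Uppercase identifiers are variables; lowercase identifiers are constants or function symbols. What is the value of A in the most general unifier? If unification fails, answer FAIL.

g(1,true)

Decompose g/2: g(A,Y1) = g(Y1,g(L,true)),  g(6,1) = g(6,L).
Decompose g/2: A = Y1,  Y1 = g(L,true).
Bind A := Y1; no other remaining equation mentions A.
Bind Y1 := g(L,true); no other remaining equation mentions Y1. Substituting into the earlier binding gives A := g(L,true).
Decompose g/2: 6 = 6,  1 = L.
Delete trivial equation 6 = 6.
Bind L := 1. Substituting into the earlier bindings gives A := g(1,true), Y1 := g(1,true).
MGU = { A -> g(1,true), Y1 -> g(1,true), L -> 1 }, so A -> g(1,true).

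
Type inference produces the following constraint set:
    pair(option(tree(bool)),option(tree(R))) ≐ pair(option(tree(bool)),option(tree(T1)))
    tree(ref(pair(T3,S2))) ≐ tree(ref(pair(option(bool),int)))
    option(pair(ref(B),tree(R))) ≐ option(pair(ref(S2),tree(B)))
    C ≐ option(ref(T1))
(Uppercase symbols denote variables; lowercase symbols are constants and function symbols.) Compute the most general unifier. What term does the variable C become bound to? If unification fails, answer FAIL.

option(ref(int))

Decompose pair/2: option(tree(bool)) ≐ option(tree(bool)),  option(tree(R)) ≐ option(tree(T1)).
Delete trivial equation option(tree(bool)) ≐ option(tree(bool)).
Decompose option/1: tree(R) ≐ tree(T1).
Decompose tree/1: R ≐ T1.
Bind R := T1; substituting into the one remaining equation that mentions R gives: option(pair(ref(B),tree(T1))) ≐ option(pair(ref(S2),tree(B))).
Decompose tree/1: ref(pair(T3,S2)) ≐ ref(pair(option(bool),int)).
Decompose ref/1: pair(T3,S2) ≐ pair(option(bool),int).
Decompose pair/2: T3 ≐ option(bool),  S2 ≐ int.
Bind T3 := option(bool); no other remaining equation mentions T3.
Bind S2 := int; substituting into the one remaining equation that mentions S2 gives: option(pair(ref(B),tree(T1))) ≐ option(pair(ref(int),tree(B))).
Decompose option/1: pair(ref(B),tree(T1)) ≐ pair(ref(int),tree(B)).
Decompose pair/2: ref(B) ≐ ref(int),  tree(T1) ≐ tree(B).
Decompose ref/1: B ≐ int.
Bind B := int; substituting into the one remaining equation that mentions B gives: tree(T1) ≐ tree(int).
Decompose tree/1: T1 ≐ int.
Bind T1 := int; substituting into the remaining equation gives: C ≐ option(ref(int)). Substituting into the earlier binding gives R := int.
Bind C := option(ref(int)).
MGU = { R -> int, T3 -> option(bool), S2 -> int, B -> int, T1 -> int, C -> option(ref(int)) }, so C -> option(ref(int)).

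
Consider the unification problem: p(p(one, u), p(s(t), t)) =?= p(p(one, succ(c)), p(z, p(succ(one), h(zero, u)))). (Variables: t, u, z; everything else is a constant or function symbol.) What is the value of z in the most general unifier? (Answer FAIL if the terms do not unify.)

s(p(succ(one), h(zero, succ(c))))

Decompose p/2: p(one, u) =?= p(one, succ(c)),  p(s(t), t) =?= p(z, p(succ(one), h(zero, u))).
Decompose p/2: one =?= one,  u =?= succ(c).
Delete trivial equation one =?= one.
Bind u := succ(c); substituting into the remaining equation gives: p(s(t), t) =?= p(z, p(succ(one), h(zero, succ(c)))).
Decompose p/2: s(t) =?= z,  t =?= p(succ(one), h(zero, succ(c))).
Bind z := s(t); no other remaining equation mentions z.
Bind t := p(succ(one), h(zero, succ(c))). Substituting into the earlier binding gives z := s(p(succ(one), h(zero, succ(c)))).
MGU = { u := succ(c), z := s(p(succ(one), h(zero, succ(c)))), t := p(succ(one), h(zero, succ(c))) }, so z := s(p(succ(one), h(zero, succ(c)))).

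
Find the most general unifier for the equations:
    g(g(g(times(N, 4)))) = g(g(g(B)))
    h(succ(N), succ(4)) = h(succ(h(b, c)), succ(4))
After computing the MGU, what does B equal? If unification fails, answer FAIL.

Decompose g/1: g(g(times(N, 4))) = g(g(B)).
Decompose g/1: g(times(N, 4)) = g(B).
Decompose g/1: times(N, 4) = B.
Bind B := times(N, 4); no other remaining equation mentions B.
Decompose h/2: succ(N) = succ(h(b, c)),  succ(4) = succ(4).
Decompose succ/1: N = h(b, c).
Bind N := h(b, c); no other remaining equation mentions N. Substituting into the earlier binding gives B := times(h(b, c), 4).
Delete trivial equation succ(4) = succ(4).
MGU = { B := times(h(b, c), 4), N := h(b, c) }, so B := times(h(b, c), 4).

times(h(b, c), 4)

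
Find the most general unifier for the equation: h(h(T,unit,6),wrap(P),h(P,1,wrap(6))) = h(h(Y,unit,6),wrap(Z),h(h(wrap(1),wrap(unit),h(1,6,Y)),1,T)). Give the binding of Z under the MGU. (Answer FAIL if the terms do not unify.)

h(wrap(1),wrap(unit),h(1,6,wrap(6)))

Decompose h/3: h(T,unit,6) = h(Y,unit,6),  wrap(P) = wrap(Z),  h(P,1,wrap(6)) = h(h(wrap(1),wrap(unit),h(1,6,Y)),1,T).
Decompose h/3: T = Y,  unit = unit,  6 = 6.
Bind T := Y; substituting into the one remaining equation that mentions T gives: h(P,1,wrap(6)) = h(h(wrap(1),wrap(unit),h(1,6,Y)),1,Y).
Delete trivial equation unit = unit.
Delete trivial equation 6 = 6.
Decompose wrap/1: P = Z.
Bind P := Z; substituting into the remaining equation gives: h(Z,1,wrap(6)) = h(h(wrap(1),wrap(unit),h(1,6,Y)),1,Y).
Decompose h/3: Z = h(wrap(1),wrap(unit),h(1,6,Y)),  1 = 1,  wrap(6) = Y.
Bind Z := h(wrap(1),wrap(unit),h(1,6,Y)); no other remaining equation mentions Z. Substituting into the earlier binding gives P := h(wrap(1),wrap(unit),h(1,6,Y)).
Delete trivial equation 1 = 1.
Bind Y := wrap(6). Substituting into the earlier bindings gives T := wrap(6), P := h(wrap(1),wrap(unit),h(1,6,wrap(6))), Z := h(wrap(1),wrap(unit),h(1,6,wrap(6))).
MGU = { T ↦ wrap(6), P ↦ h(wrap(1),wrap(unit),h(1,6,wrap(6))), Z ↦ h(wrap(1),wrap(unit),h(1,6,wrap(6))), Y ↦ wrap(6) }, so Z ↦ h(wrap(1),wrap(unit),h(1,6,wrap(6))).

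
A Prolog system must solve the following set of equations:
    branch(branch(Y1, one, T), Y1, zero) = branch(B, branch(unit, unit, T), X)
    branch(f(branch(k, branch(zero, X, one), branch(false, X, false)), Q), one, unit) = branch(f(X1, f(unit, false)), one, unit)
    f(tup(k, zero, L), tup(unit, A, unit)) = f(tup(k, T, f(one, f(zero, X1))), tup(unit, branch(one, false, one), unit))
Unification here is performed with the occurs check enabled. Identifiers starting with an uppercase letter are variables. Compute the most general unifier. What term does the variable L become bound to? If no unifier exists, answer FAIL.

f(one, f(zero, branch(k, branch(zero, zero, one), branch(false, zero, false))))

Decompose branch/3: branch(Y1, one, T) = B,  Y1 = branch(unit, unit, T),  zero = X.
Bind B := branch(Y1, one, T); no other remaining equation mentions B.
Bind Y1 := branch(unit, unit, T); no other remaining equation mentions Y1. Substituting into the earlier binding gives B := branch(branch(unit, unit, T), one, T).
Bind X := zero; substituting into the one remaining equation that mentions X gives: branch(f(branch(k, branch(zero, zero, one), branch(false, zero, false)), Q), one, unit) = branch(f(X1, f(unit, false)), one, unit).
Decompose branch/3: f(branch(k, branch(zero, zero, one), branch(false, zero, false)), Q) = f(X1, f(unit, false)),  one = one,  unit = unit.
Decompose f/2: branch(k, branch(zero, zero, one), branch(false, zero, false)) = X1,  Q = f(unit, false).
Bind X1 := branch(k, branch(zero, zero, one), branch(false, zero, false)); substituting into the one remaining equation that mentions X1 gives: f(tup(k, zero, L), tup(unit, A, unit)) = f(tup(k, T, f(one, f(zero, branch(k, branch(zero, zero, one), branch(false, zero, false))))), tup(unit, branch(one, false, one), unit)).
Bind Q := f(unit, false); no other remaining equation mentions Q.
Delete trivial equation one = one.
Delete trivial equation unit = unit.
Decompose f/2: tup(k, zero, L) = tup(k, T, f(one, f(zero, branch(k, branch(zero, zero, one), branch(false, zero, false))))),  tup(unit, A, unit) = tup(unit, branch(one, false, one), unit).
Decompose tup/3: k = k,  zero = T,  L = f(one, f(zero, branch(k, branch(zero, zero, one), branch(false, zero, false)))).
Delete trivial equation k = k.
Bind T := zero; no other remaining equation mentions T. Substituting into the earlier bindings gives B := branch(branch(unit, unit, zero), one, zero), Y1 := branch(unit, unit, zero).
Bind L := f(one, f(zero, branch(k, branch(zero, zero, one), branch(false, zero, false)))); no other remaining equation mentions L.
Decompose tup/3: unit = unit,  A = branch(one, false, one),  unit = unit.
Delete trivial equation unit = unit.
Bind A := branch(one, false, one); no other remaining equation mentions A.
Delete trivial equation unit = unit.
MGU = { B ↦ branch(branch(unit, unit, zero), one, zero), Y1 ↦ branch(unit, unit, zero), X ↦ zero, X1 ↦ branch(k, branch(zero, zero, one), branch(false, zero, false)), Q ↦ f(unit, false), T ↦ zero, L ↦ f(one, f(zero, branch(k, branch(zero, zero, one), branch(false, zero, false)))), A ↦ branch(one, false, one) }, so L ↦ f(one, f(zero, branch(k, branch(zero, zero, one), branch(false, zero, false)))).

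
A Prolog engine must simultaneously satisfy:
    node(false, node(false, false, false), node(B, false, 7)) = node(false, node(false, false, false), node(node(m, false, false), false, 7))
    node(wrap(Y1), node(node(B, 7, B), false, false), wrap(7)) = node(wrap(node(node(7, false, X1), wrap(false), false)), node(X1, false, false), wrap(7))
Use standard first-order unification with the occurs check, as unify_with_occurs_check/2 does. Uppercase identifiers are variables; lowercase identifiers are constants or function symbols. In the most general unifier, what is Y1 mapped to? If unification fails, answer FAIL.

node(node(7, false, node(node(m, false, false), 7, node(m, false, false))), wrap(false), false)

Decompose node/3: false = false,  node(false, false, false) = node(false, false, false),  node(B, false, 7) = node(node(m, false, false), false, 7).
Delete trivial equation false = false.
Delete trivial equation node(false, false, false) = node(false, false, false).
Decompose node/3: B = node(m, false, false),  false = false,  7 = 7.
Bind B := node(m, false, false); substituting into the one remaining equation that mentions B gives: node(wrap(Y1), node(node(node(m, false, false), 7, node(m, false, false)), false, false), wrap(7)) = node(wrap(node(node(7, false, X1), wrap(false), false)), node(X1, false, false), wrap(7)).
Delete trivial equation false = false.
Delete trivial equation 7 = 7.
Decompose node/3: wrap(Y1) = wrap(node(node(7, false, X1), wrap(false), false)),  node(node(node(m, false, false), 7, node(m, false, false)), false, false) = node(X1, false, false),  wrap(7) = wrap(7).
Decompose wrap/1: Y1 = node(node(7, false, X1), wrap(false), false).
Bind Y1 := node(node(7, false, X1), wrap(false), false); no other remaining equation mentions Y1.
Decompose node/3: node(node(m, false, false), 7, node(m, false, false)) = X1,  false = false,  false = false.
Bind X1 := node(node(m, false, false), 7, node(m, false, false)); no other remaining equation mentions X1. Substituting into the earlier binding gives Y1 := node(node(7, false, node(node(m, false, false), 7, node(m, false, false))), wrap(false), false).
Delete trivial equation false = false.
Delete trivial equation false = false.
Delete trivial equation wrap(7) = wrap(7).
MGU = { B = node(m, false, false), Y1 = node(node(7, false, node(node(m, false, false), 7, node(m, false, false))), wrap(false), false), X1 = node(node(m, false, false), 7, node(m, false, false)) }, so Y1 = node(node(7, false, node(node(m, false, false), 7, node(m, false, false))), wrap(false), false).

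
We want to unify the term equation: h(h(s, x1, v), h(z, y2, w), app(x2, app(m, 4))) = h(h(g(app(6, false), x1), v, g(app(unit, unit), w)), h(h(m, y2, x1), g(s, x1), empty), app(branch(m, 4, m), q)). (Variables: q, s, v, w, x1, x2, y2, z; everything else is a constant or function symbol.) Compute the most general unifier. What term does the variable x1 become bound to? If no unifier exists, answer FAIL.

g(app(unit, unit), empty)

Decompose h/3: h(s, x1, v) = h(g(app(6, false), x1), v, g(app(unit, unit), w)),  h(z, y2, w) = h(h(m, y2, x1), g(s, x1), empty),  app(x2, app(m, 4)) = app(branch(m, 4, m), q).
Decompose h/3: s = g(app(6, false), x1),  x1 = v,  v = g(app(unit, unit), w).
Bind s := g(app(6, false), x1); substituting into the one remaining equation that mentions s gives: h(z, y2, w) = h(h(m, y2, x1), g(g(app(6, false), x1), x1), empty).
Bind x1 := v; substituting into the one remaining equation that mentions x1 gives: h(z, y2, w) = h(h(m, y2, v), g(g(app(6, false), v), v), empty). Substituting into the earlier binding gives s := g(app(6, false), v).
Bind v := g(app(unit, unit), w); substituting into the one remaining equation that mentions v gives: h(z, y2, w) = h(h(m, y2, g(app(unit, unit), w)), g(g(app(6, false), g(app(unit, unit), w)), g(app(unit, unit), w)), empty). Substituting into the earlier bindings gives s := g(app(6, false), g(app(unit, unit), w)), x1 := g(app(unit, unit), w).
Decompose h/3: z = h(m, y2, g(app(unit, unit), w)),  y2 = g(g(app(6, false), g(app(unit, unit), w)), g(app(unit, unit), w)),  w = empty.
Bind z := h(m, y2, g(app(unit, unit), w)); no other remaining equation mentions z.
Bind y2 := g(g(app(6, false), g(app(unit, unit), w)), g(app(unit, unit), w)); no other remaining equation mentions y2. Substituting into the earlier binding gives z := h(m, g(g(app(6, false), g(app(unit, unit), w)), g(app(unit, unit), w)), g(app(unit, unit), w)).
Bind w := empty; no other remaining equation mentions w. Substituting into the earlier bindings gives s := g(app(6, false), g(app(unit, unit), empty)), x1 := g(app(unit, unit), empty), v := g(app(unit, unit), empty), z := h(m, g(g(app(6, false), g(app(unit, unit), empty)), g(app(unit, unit), empty)), g(app(unit, unit), empty)), y2 := g(g(app(6, false), g(app(unit, unit), empty)), g(app(unit, unit), empty)).
Decompose app/2: x2 = branch(m, 4, m),  app(m, 4) = q.
Bind x2 := branch(m, 4, m); no other remaining equation mentions x2.
Bind q := app(m, 4).
MGU = { s := g(app(6, false), g(app(unit, unit), empty)), x1 := g(app(unit, unit), empty), v := g(app(unit, unit), empty), z := h(m, g(g(app(6, false), g(app(unit, unit), empty)), g(app(unit, unit), empty)), g(app(unit, unit), empty)), y2 := g(g(app(6, false), g(app(unit, unit), empty)), g(app(unit, unit), empty)), w := empty, x2 := branch(m, 4, m), q := app(m, 4) }, so x1 := g(app(unit, unit), empty).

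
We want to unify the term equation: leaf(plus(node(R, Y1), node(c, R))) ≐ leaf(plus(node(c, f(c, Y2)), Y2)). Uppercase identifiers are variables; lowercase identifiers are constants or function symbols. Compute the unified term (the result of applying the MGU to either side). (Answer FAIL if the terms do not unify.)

leaf(plus(node(c, f(c, node(c, c))), node(c, c)))

Decompose leaf/1: plus(node(R, Y1), node(c, R)) ≐ plus(node(c, f(c, Y2)), Y2).
Decompose plus/2: node(R, Y1) ≐ node(c, f(c, Y2)),  node(c, R) ≐ Y2.
Decompose node/2: R ≐ c,  Y1 ≐ f(c, Y2).
Bind R := c; substituting into the one remaining equation that mentions R gives: node(c, c) ≐ Y2.
Bind Y1 := f(c, Y2); no other remaining equation mentions Y1.
Bind Y2 := node(c, c). Substituting into the earlier binding gives Y1 := f(c, node(c, c)).
Applying the MGU to either side gives leaf(plus(node(c, f(c, node(c, c))), node(c, c))).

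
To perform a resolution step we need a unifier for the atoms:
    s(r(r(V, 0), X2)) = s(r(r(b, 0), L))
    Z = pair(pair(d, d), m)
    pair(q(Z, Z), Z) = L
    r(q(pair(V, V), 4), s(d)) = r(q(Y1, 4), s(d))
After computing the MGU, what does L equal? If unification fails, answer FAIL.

pair(q(pair(pair(d, d), m), pair(pair(d, d), m)), pair(pair(d, d), m))

Decompose s/1: r(r(V, 0), X2) = r(r(b, 0), L).
Decompose r/2: r(V, 0) = r(b, 0),  X2 = L.
Decompose r/2: V = b,  0 = 0.
Bind V := b; substituting into the one remaining equation that mentions V gives: r(q(pair(b, b), 4), s(d)) = r(q(Y1, 4), s(d)).
Delete trivial equation 0 = 0.
Bind X2 := L; no other remaining equation mentions X2.
Bind Z := pair(pair(d, d), m); substituting into the one remaining equation that mentions Z gives: pair(q(pair(pair(d, d), m), pair(pair(d, d), m)), pair(pair(d, d), m)) = L.
Bind L := pair(q(pair(pair(d, d), m), pair(pair(d, d), m)), pair(pair(d, d), m)); no other remaining equation mentions L. Substituting into the earlier binding gives X2 := pair(q(pair(pair(d, d), m), pair(pair(d, d), m)), pair(pair(d, d), m)).
Decompose r/2: q(pair(b, b), 4) = q(Y1, 4),  s(d) = s(d).
Decompose q/2: pair(b, b) = Y1,  4 = 4.
Bind Y1 := pair(b, b); no other remaining equation mentions Y1.
Delete trivial equation 4 = 4.
Delete trivial equation s(d) = s(d).
MGU = { V -> b, X2 -> pair(q(pair(pair(d, d), m), pair(pair(d, d), m)), pair(pair(d, d), m)), Z -> pair(pair(d, d), m), L -> pair(q(pair(pair(d, d), m), pair(pair(d, d), m)), pair(pair(d, d), m)), Y1 -> pair(b, b) }, so L -> pair(q(pair(pair(d, d), m), pair(pair(d, d), m)), pair(pair(d, d), m)).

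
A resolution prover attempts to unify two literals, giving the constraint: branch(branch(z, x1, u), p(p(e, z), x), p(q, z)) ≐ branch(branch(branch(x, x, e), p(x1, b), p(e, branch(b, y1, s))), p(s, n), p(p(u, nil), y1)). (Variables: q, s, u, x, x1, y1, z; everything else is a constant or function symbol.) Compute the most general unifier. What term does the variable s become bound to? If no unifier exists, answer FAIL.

FAIL

Decompose branch/3: branch(z, x1, u) ≐ branch(branch(x, x, e), p(x1, b), p(e, branch(b, y1, s))),  p(p(e, z), x) ≐ p(s, n),  p(q, z) ≐ p(p(u, nil), y1).
Decompose branch/3: z ≐ branch(x, x, e),  x1 ≐ p(x1, b),  u ≐ p(e, branch(b, y1, s)).
Bind z := branch(x, x, e); substituting into the 2 remaining equations that mention z gives: p(p(e, branch(x, x, e)), x) ≐ p(s, n),  p(q, branch(x, x, e)) ≐ p(p(u, nil), y1).
Occurs check fails: x1 occurs in p(x1, b); the equation x1 ≐ p(x1, b) has no finite solution.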